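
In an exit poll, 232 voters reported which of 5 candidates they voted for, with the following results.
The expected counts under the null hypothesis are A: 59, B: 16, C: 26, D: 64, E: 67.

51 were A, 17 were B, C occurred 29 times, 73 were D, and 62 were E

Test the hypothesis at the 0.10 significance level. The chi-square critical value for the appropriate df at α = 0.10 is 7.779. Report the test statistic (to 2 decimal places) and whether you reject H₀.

3.13; do not reject

χ² = (51−59)²/59 + (17−16)²/16 + (29−26)²/26 + (73−64)²/64 + (62−67)²/67
   = 1.085 + 0.063 + 0.346 + 1.266 + 0.373
Sum = 3.13
df = 4. Since 3.13 < 7.779, we do not reject H₀.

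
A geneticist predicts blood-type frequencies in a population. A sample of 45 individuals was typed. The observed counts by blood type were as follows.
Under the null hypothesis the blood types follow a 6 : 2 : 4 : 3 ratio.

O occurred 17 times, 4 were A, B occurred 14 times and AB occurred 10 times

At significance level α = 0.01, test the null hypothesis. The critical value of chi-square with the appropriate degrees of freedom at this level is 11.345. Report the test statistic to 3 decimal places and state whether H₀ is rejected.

1.167; do not reject

Ratio total = 15. Expected counts: 45×6/15 = 18, 45×2/15 = 6, 45×4/15 = 12, 45×3/15 = 9.
cat         O        E   (O−E)²/E
O          17       18     0.0556
A           4        6     0.6667
B          14       12     0.3333
AB         10        9     0.1111
Sum = 1.167
df = 3. Since 1.167 < 11.345, we do not reject H₀.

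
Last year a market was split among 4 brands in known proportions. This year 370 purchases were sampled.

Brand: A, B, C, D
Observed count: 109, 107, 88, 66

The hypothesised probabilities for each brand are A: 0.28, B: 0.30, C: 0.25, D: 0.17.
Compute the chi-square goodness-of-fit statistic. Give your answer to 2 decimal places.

0.80

Expected counts E_i = n·p_i: 370×0.28 = 103.6, 370×0.30 = 111, 370×0.25 = 92.5, 370×0.17 = 62.9.
cat         O        E   (O−E)²/E
A         109    103.6      0.281
B         107      111      0.144
C          88     92.5      0.219
D          66     62.9      0.153
Sum = 0.80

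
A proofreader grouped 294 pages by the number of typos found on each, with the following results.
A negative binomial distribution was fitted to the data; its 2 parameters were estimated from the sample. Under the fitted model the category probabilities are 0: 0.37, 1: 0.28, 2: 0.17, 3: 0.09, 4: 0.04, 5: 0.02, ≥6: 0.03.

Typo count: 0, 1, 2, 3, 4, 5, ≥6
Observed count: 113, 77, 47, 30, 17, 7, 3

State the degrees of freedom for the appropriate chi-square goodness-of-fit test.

There are k = 7 categories and 2 parameters estimated from the data, so df = 7 − 1 − 2 = 4.

4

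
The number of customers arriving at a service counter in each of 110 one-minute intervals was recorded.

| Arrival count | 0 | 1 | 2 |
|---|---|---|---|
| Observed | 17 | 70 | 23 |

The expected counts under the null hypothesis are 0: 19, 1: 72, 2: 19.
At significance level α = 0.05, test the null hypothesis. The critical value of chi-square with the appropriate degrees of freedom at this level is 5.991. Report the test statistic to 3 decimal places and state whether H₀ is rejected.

1.108; do not reject

χ² = (17−19)²/19 + (70−72)²/72 + (23−19)²/19
   = 0.2105 + 0.0556 + 0.8421
Sum = 1.108
df = 2. Since 1.108 < 5.991, we do not reject H₀.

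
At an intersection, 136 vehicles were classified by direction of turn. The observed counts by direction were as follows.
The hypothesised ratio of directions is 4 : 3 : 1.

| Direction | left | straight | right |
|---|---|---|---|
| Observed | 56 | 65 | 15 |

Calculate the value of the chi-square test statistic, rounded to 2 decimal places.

Ratio total = 8. Expected counts: 136×4/8 = 68, 136×3/8 = 51, 136×1/8 = 17.
left: (56 − 68)²/68 = 144/68 = 2.118
straight: (65 − 51)²/51 = 196/51 = 3.843
right: (15 − 17)²/17 = 4/17 = 0.235
Sum = 6.20

6.20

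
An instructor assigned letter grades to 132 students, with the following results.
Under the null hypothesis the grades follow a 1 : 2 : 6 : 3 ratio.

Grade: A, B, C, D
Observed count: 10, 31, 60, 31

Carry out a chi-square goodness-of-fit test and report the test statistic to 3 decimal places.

4.439

Ratio total = 12. Expected counts: 132×1/12 = 11, 132×2/12 = 22, 132×6/12 = 66, 132×3/12 = 33.
A: (10 − 11)²/11 = 1/11 = 0.0909
B: (31 − 22)²/22 = 81/22 = 3.6818
C: (60 − 66)²/66 = 36/66 = 0.5455
D: (31 − 33)²/33 = 4/33 = 0.1212
Sum = 4.439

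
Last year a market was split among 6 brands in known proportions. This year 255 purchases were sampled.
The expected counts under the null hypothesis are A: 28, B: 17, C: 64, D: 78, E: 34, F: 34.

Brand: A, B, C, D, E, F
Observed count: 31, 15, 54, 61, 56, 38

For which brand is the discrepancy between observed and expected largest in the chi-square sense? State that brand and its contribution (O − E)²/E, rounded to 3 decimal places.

E, 14.235

A: (31 − 28)²/28 = 9/28 = 0.3214
B: (15 − 17)²/17 = 4/17 = 0.2353
C: (54 − 64)²/64 = 100/64 = 1.5625
D: (61 − 78)²/78 = 289/78 = 3.7051
E: (56 − 34)²/34 = 484/34 = 14.2353
F: (38 − 34)²/34 = 16/34 = 0.4706
The largest term is for E: 14.235.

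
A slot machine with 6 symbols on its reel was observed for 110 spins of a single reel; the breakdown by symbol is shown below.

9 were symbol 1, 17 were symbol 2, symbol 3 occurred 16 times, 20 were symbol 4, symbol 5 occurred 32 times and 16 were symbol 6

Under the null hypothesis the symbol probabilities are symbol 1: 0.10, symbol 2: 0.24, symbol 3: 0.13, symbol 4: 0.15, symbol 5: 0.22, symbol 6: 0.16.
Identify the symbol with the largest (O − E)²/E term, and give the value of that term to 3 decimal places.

symbol 2, 3.347

Expected counts E_i = n·p_i: 110×0.10 = 11, 110×0.24 = 26.4, 110×0.13 = 14.3, 110×0.15 = 16.5, 110×0.22 = 24.2, 110×0.16 = 17.6.
symbol 1: (9 − 11)²/11 = 4/11 = 0.3636
symbol 2: (17 − 26.4)²/26.4 = 88.36/26.4 = 3.3470
symbol 3: (16 − 14.3)²/14.3 = 2.89/14.3 = 0.2021
symbol 4: (20 − 16.5)²/16.5 = 12.25/16.5 = 0.7424
symbol 5: (32 − 24.2)²/24.2 = 60.84/24.2 = 2.5140
symbol 6: (16 − 17.6)²/17.6 = 2.56/17.6 = 0.1455
The largest term is for symbol 2: 3.347.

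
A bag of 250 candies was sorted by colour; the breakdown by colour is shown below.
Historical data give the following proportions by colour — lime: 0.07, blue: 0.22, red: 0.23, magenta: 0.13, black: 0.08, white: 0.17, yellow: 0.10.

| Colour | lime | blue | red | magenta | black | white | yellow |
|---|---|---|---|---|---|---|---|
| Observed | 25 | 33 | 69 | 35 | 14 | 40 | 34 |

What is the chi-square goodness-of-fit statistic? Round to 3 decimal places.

19.694

Expected counts E_i = n·p_i: 250×0.07 = 17.5, 250×0.22 = 55, 250×0.23 = 57.5, 250×0.13 = 32.5, 250×0.08 = 20, 250×0.17 = 42.5, 250×0.10 = 25.
χ² = (25−17.5)²/17.5 + (33−55)²/55 + (69−57.5)²/57.5 + (35−32.5)²/32.5 + (14−20)²/20 + (40−42.5)²/42.5 + (34−25)²/25
   = 3.2143 + 8.8000 + 2.3000 + 0.1923 + 1.8000 + 0.1471 + 3.2400
Sum = 19.694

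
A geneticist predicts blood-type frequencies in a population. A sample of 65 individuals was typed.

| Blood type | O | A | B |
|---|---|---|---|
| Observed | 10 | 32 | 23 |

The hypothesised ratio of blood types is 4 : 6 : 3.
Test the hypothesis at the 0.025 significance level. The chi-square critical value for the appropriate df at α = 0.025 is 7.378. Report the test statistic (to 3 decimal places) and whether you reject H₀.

9.400; reject

Ratio total = 13. Expected counts: 65×4/13 = 20, 65×6/13 = 30, 65×3/13 = 15.
cat         O        E   (O−E)²/E
O          10       20     5.0000
A          32       30     0.1333
B          23       15     4.2667
Sum = 9.400
df = 2. Since 9.400 > 7.378, we reject H₀.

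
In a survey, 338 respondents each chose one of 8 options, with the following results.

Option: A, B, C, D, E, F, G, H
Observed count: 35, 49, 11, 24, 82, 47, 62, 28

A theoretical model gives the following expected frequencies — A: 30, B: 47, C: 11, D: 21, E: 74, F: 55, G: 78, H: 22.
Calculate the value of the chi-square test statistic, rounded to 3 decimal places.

cat         O        E   (O−E)²/E
A          35       30     0.8333
B          49       47     0.0851
C          11       11     0.0000
D          24       21     0.4286
E          82       74     0.8649
F          47       55     1.1636
G          62       78     3.2821
H          28       22     1.6364
Sum = 8.294

8.294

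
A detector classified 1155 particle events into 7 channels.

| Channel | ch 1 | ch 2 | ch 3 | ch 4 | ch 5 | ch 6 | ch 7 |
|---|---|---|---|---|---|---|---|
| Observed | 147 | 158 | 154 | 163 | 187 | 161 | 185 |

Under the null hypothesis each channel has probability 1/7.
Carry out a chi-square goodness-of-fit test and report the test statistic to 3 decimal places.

Under H₀ each category has probability 1/7, so each expected count is 1155/7 = 165.
ch 1: (147 − 165)²/165 = 324/165 = 1.9636
ch 2: (158 − 165)²/165 = 49/165 = 0.2970
ch 3: (154 − 165)²/165 = 121/165 = 0.7333
ch 4: (163 − 165)²/165 = 4/165 = 0.0242
ch 5: (187 − 165)²/165 = 484/165 = 2.9333
ch 6: (161 − 165)²/165 = 16/165 = 0.0970
ch 7: (185 − 165)²/165 = 400/165 = 2.4242
Sum = 8.473

8.473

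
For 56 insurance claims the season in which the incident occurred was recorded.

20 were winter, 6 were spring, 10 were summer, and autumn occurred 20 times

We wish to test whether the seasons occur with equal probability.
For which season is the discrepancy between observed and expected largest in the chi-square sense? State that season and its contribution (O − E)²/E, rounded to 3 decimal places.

Expected count for each of the 4 categories: 56/4 = 14.
cat         O        E   (O−E)²/E
winter     20       14     2.5714
spring      6       14     4.5714
summer     10       14     1.1429
autumn     20       14     2.5714
The largest term is for spring: 4.571.

spring, 4.571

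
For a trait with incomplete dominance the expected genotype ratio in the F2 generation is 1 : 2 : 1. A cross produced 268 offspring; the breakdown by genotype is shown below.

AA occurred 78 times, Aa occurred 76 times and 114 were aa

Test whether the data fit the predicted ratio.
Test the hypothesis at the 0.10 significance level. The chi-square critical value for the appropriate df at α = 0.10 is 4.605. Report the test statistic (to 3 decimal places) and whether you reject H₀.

Ratio total = 4. Expected counts: 268×1/4 = 67, 268×2/4 = 134, 268×1/4 = 67.
AA: (78 − 67)²/67 = 121/67 = 1.8060
Aa: (76 − 134)²/134 = 3364/134 = 25.1045
aa: (114 − 67)²/67 = 2209/67 = 32.9701
Sum = 59.881
df = 2. Since 59.881 > 4.605, we reject H₀.

59.881; reject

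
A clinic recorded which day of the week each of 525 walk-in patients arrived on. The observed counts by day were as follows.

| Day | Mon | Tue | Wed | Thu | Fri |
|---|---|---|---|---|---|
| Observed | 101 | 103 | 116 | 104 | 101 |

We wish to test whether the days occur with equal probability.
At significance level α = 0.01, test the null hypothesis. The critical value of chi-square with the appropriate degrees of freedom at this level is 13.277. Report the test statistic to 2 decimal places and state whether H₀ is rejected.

Under H₀ each category has probability 1/5, so each expected count is 525/5 = 105.
cat         O        E   (O−E)²/E
Mon       101      105      0.152
Tue       103      105      0.038
Wed       116      105      1.152
Thu       104      105      0.010
Fri       101      105      0.152
Sum = 1.50
df = 4. Since 1.50 < 13.277, we do not reject H₀.

1.50; do not reject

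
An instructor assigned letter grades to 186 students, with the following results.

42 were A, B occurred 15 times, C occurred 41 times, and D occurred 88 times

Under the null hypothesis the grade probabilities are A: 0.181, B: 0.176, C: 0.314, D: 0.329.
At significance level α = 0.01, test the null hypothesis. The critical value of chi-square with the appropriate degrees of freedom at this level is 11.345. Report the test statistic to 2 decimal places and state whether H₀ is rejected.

28.60; reject

Expected counts E_i = n·p_i: 186×0.181 = 33.666, 186×0.176 = 32.736, 186×0.314 = 58.404, 186×0.329 = 61.194.
χ² = (42−33.666)²/33.666 + (15−32.736)²/32.736 + (41−58.404)²/58.404 + (88−61.194)²/61.194
   = 2.063 + 9.609 + 5.186 + 11.742
Sum = 28.60
df = 3. Since 28.60 > 11.345, we reject H₀.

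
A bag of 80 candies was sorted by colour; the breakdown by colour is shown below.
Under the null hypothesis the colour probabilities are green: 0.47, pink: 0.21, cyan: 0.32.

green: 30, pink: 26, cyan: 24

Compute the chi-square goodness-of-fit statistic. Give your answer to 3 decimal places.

6.674

Expected counts E_i = n·p_i: 80×0.47 = 37.6, 80×0.21 = 16.8, 80×0.32 = 25.6.
χ² = (30−37.6)²/37.6 + (26−16.8)²/16.8 + (24−25.6)²/25.6
   = 1.5362 + 5.0381 + 0.1000
Sum = 6.674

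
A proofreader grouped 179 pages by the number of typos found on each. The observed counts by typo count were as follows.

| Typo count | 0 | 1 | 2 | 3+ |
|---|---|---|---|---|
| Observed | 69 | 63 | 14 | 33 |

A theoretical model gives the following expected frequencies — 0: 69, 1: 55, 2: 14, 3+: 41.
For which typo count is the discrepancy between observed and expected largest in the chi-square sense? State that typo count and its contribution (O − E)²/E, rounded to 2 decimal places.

χ² = (69−69)²/69 + (63−55)²/55 + (14−14)²/14 + (33−41)²/41
   = 0.000 + 1.164 + 0.000 + 1.561
The largest term is for 3+: 1.56.

3+, 1.56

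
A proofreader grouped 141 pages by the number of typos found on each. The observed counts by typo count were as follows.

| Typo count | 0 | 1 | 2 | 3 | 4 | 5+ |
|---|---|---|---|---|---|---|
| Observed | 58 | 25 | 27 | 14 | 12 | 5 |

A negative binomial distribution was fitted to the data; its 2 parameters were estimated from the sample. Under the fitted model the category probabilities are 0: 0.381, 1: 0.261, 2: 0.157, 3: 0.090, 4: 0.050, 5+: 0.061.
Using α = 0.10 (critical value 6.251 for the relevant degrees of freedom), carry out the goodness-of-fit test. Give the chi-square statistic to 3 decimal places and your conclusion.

Expected counts E_i = n·p_i: 141×0.381 = 53.721, 141×0.261 = 36.801, 141×0.157 = 22.137, 141×0.090 = 12.69, 141×0.050 = 7.05, 141×0.061 = 8.601.
0: (58 − 53.721)²/53.721 = 18.309841/53.721 = 0.3408
1: (25 − 36.801)²/36.801 = 139.263601/36.801 = 3.7842
2: (27 − 22.137)²/22.137 = 23.648769/22.137 = 1.0683
3: (14 − 12.69)²/12.69 = 1.7161/12.69 = 0.1352
4: (12 − 7.05)²/7.05 = 24.5025/7.05 = 3.4755
5+: (5 − 8.601)²/8.601 = 12.967201/8.601 = 1.5076
Sum = 10.312
df = 3. Since 10.312 > 6.251, we reject H₀.

10.312; reject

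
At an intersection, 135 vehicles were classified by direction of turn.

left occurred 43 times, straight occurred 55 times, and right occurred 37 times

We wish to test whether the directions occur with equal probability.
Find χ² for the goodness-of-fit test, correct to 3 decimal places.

3.733

Under H₀ each category has probability 1/3, so each expected count is 135/3 = 45.
cat           O        E   (O−E)²/E
left         43       45     0.0889
straight     55       45     2.2222
right        37       45     1.4222
Sum = 3.733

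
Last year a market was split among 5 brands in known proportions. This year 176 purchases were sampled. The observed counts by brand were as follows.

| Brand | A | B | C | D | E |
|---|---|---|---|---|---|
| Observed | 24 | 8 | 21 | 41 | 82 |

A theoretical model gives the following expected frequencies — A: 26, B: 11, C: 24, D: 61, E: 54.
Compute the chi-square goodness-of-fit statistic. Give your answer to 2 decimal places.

χ² = (24−26)²/26 + (8−11)²/11 + (21−24)²/24 + (41−61)²/61 + (82−54)²/54
   = 0.154 + 0.818 + 0.375 + 6.557 + 14.519
Sum = 22.42

22.42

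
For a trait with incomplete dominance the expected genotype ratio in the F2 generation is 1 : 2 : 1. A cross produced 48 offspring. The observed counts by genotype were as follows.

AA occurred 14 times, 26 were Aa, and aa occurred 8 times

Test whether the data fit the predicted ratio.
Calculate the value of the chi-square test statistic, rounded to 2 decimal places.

1.83

Ratio total = 4. Expected counts: 48×1/4 = 12, 48×2/4 = 24, 48×1/4 = 12.
χ² = (14−12)²/12 + (26−24)²/24 + (8−12)²/12
   = 0.333 + 0.167 + 1.333
Sum = 1.83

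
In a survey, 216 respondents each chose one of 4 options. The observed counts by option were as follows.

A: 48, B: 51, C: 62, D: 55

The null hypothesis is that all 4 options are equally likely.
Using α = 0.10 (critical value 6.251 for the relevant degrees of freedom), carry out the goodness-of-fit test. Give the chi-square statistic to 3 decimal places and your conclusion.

Under H₀ each category has probability 1/4, so each expected count is 216/4 = 54.
χ² = (48−54)²/54 + (51−54)²/54 + (62−54)²/54 + (55−54)²/54
   = 0.6667 + 0.1667 + 1.1852 + 0.0185
Sum = 2.037
df = 3. Since 2.037 < 6.251, we do not reject H₀.

2.037; do not reject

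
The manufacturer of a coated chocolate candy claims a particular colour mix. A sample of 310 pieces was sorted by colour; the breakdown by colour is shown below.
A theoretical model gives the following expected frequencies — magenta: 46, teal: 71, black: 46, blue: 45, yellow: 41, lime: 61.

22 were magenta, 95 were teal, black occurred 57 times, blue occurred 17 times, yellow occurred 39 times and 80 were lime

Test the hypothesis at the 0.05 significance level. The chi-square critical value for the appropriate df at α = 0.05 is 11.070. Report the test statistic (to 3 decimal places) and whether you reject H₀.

magenta: (22 − 46)²/46 = 576/46 = 12.5217
teal: (95 − 71)²/71 = 576/71 = 8.1127
black: (57 − 46)²/46 = 121/46 = 2.6304
blue: (17 − 45)²/45 = 784/45 = 17.4222
yellow: (39 − 41)²/41 = 4/41 = 0.0976
lime: (80 − 61)²/61 = 361/61 = 5.9180
Sum = 46.703
df = 5. Since 46.703 > 11.070, we reject H₀.

46.703; reject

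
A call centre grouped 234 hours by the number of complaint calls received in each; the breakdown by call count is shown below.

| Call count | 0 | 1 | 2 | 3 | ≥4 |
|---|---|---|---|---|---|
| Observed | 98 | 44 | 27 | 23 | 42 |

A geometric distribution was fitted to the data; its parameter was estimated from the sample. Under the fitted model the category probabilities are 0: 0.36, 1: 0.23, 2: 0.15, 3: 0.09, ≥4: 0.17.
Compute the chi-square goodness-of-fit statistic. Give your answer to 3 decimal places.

Expected counts E_i = n·p_i: 234×0.36 = 84.24, 234×0.23 = 53.82, 234×0.15 = 35.1, 234×0.09 = 21.06, 234×0.17 = 39.78.
χ² = (98−84.24)²/84.24 + (44−53.82)²/53.82 + (27−35.1)²/35.1 + (23−21.06)²/21.06 + (42−39.78)²/39.78
   = 2.2476 + 1.7918 + 1.8692 + 0.1787 + 0.1239
Sum = 6.211

6.211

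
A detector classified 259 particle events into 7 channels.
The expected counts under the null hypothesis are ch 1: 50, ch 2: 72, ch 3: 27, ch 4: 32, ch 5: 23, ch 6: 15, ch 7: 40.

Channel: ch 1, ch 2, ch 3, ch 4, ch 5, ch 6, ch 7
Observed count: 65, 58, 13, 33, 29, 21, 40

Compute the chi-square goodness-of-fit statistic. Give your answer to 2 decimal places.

18.48

cat         O        E   (O−E)²/E
ch 1       65       50      4.500
ch 2       58       72      2.722
ch 3       13       27      7.259
ch 4       33       32      0.031
ch 5       29       23      1.565
ch 6       21       15      2.400
ch 7       40       40      0.000
Sum = 18.48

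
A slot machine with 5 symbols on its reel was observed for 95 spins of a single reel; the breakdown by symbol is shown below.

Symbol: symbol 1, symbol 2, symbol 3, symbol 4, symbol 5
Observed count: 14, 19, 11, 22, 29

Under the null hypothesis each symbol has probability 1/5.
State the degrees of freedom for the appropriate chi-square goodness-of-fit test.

4

There are k = 5 categories and no parameters were estimated from the data, so df = 5 − 1 = 4.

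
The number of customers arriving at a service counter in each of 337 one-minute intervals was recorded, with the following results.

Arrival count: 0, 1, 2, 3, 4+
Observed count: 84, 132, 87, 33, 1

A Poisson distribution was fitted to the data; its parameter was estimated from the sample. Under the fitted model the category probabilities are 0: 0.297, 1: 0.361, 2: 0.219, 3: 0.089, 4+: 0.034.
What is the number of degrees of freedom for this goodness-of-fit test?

There are k = 5 categories and 1 parameter estimated from the data, so df = 5 − 1 − 1 = 3.

3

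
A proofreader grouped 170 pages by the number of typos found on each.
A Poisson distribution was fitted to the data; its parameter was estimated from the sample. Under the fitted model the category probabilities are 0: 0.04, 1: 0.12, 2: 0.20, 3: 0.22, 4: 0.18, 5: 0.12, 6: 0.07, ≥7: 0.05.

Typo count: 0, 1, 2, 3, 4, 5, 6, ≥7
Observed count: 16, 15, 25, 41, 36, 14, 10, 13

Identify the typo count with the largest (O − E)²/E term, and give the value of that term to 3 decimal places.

Expected counts E_i = n·p_i: 170×0.04 = 6.8, 170×0.12 = 20.4, 170×0.20 = 34, 170×0.22 = 37.4, 170×0.18 = 30.6, 170×0.12 = 20.4, 170×0.07 = 11.9, 170×0.05 = 8.5.
cat         O        E   (O−E)²/E
0          16      6.8    12.4471
1          15     20.4     1.4294
2          25       34     2.3824
3          41     37.4     0.3465
4          36     30.6     0.9529
5          14     20.4     2.0078
6          10     11.9     0.3034
≥7         13      8.5     2.3824
The largest term is for 0: 12.447.

0, 12.447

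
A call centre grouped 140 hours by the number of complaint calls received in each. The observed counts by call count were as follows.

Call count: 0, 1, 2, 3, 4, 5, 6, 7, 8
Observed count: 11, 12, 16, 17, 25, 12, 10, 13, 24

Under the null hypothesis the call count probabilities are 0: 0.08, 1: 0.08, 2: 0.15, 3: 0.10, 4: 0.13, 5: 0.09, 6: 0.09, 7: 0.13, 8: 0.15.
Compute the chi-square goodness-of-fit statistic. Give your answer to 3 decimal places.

6.914

Expected counts E_i = n·p_i: 140×0.08 = 11.2, 140×0.08 = 11.2, 140×0.15 = 21, 140×0.10 = 14, 140×0.13 = 18.2, 140×0.09 = 12.6, 140×0.09 = 12.6, 140×0.13 = 18.2, 140×0.15 = 21.
cat         O        E   (O−E)²/E
0          11     11.2     0.0036
1          12     11.2     0.0571
2          16       21     1.1905
3          17       14     0.6429
4          25     18.2     2.5407
5          12     12.6     0.0286
6          10     12.6     0.5365
7          13     18.2     1.4857
8          24       21     0.4286
Sum = 6.914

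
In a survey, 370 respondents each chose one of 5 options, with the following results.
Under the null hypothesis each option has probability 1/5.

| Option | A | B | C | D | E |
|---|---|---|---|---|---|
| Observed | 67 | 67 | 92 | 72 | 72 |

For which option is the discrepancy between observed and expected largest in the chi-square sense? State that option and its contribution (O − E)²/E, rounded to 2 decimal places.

Expected count for each of the 5 categories: 370/5 = 74.
A: (67 − 74)²/74 = 49/74 = 0.662
B: (67 − 74)²/74 = 49/74 = 0.662
C: (92 − 74)²/74 = 324/74 = 4.378
D: (72 − 74)²/74 = 4/74 = 0.054
E: (72 − 74)²/74 = 4/74 = 0.054
The largest term is for C: 4.38.

C, 4.38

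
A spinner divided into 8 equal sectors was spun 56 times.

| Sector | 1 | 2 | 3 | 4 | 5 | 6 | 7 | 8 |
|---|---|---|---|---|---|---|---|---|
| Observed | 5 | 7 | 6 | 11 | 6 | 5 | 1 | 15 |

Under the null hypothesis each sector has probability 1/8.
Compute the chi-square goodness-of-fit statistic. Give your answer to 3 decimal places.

18.000

Expected count for each of the 8 categories: 56/8 = 7.
cat         O        E   (O−E)²/E
1           5        7     0.5714
2           7        7     0.0000
3           6        7     0.1429
4          11        7     2.2857
5           6        7     0.1429
6           5        7     0.5714
7           1        7     5.1429
8          15        7     9.1429
Sum = 18.000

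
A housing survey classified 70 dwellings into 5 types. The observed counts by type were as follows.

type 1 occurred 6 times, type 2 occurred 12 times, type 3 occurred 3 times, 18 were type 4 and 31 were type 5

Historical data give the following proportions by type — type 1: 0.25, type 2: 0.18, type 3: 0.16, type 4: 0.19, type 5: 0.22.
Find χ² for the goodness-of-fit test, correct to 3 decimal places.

Expected counts E_i = n·p_i: 70×0.25 = 17.5, 70×0.18 = 12.6, 70×0.16 = 11.2, 70×0.19 = 13.3, 70×0.22 = 15.4.
χ² = (6−17.5)²/17.5 + (12−12.6)²/12.6 + (3−11.2)²/11.2 + (18−13.3)²/13.3 + (31−15.4)²/15.4
   = 7.5571 + 0.0286 + 6.0036 + 1.6609 + 15.8026
Sum = 31.053

31.053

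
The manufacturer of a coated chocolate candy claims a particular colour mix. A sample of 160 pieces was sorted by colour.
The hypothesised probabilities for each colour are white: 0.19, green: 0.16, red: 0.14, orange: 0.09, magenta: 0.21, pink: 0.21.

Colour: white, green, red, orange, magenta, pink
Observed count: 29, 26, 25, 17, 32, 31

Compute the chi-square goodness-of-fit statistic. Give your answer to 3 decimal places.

1.119

Expected counts E_i = n·p_i: 160×0.19 = 30.4, 160×0.16 = 25.6, 160×0.14 = 22.4, 160×0.09 = 14.4, 160×0.21 = 33.6, 160×0.21 = 33.6.
white: (29 − 30.4)²/30.4 = 1.96/30.4 = 0.0645
green: (26 − 25.6)²/25.6 = 0.16/25.6 = 0.0063
red: (25 − 22.4)²/22.4 = 6.76/22.4 = 0.3018
orange: (17 − 14.4)²/14.4 = 6.76/14.4 = 0.4694
magenta: (32 − 33.6)²/33.6 = 2.56/33.6 = 0.0762
pink: (31 − 33.6)²/33.6 = 6.76/33.6 = 0.2012
Sum = 1.119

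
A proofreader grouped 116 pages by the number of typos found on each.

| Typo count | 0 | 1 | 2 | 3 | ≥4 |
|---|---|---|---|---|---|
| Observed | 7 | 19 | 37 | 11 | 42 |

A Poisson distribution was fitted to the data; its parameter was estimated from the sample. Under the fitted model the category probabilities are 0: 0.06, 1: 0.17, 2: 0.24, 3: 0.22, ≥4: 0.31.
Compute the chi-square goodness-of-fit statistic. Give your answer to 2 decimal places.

12.32

Expected counts E_i = n·p_i: 116×0.06 = 6.96, 116×0.17 = 19.72, 116×0.24 = 27.84, 116×0.22 = 25.52, 116×0.31 = 35.96.
cat         O        E   (O−E)²/E
0           7     6.96      0.000
1          19    19.72      0.026
2          37    27.84      3.014
3          11    25.52      8.261
≥4         42    35.96      1.015
Sum = 12.32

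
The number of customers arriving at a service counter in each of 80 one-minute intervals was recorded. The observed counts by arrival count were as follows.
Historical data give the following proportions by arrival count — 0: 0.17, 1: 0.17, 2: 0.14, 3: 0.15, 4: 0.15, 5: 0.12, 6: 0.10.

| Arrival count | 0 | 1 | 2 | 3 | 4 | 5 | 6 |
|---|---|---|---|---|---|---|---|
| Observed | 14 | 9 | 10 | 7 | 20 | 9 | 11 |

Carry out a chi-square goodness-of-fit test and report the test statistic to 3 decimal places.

Expected counts E_i = n·p_i: 80×0.17 = 13.6, 80×0.17 = 13.6, 80×0.14 = 11.2, 80×0.15 = 12, 80×0.15 = 12, 80×0.12 = 9.6, 80×0.10 = 8.
0: (14 − 13.6)²/13.6 = 0.16/13.6 = 0.0118
1: (9 − 13.6)²/13.6 = 21.16/13.6 = 1.5559
2: (10 − 11.2)²/11.2 = 1.44/11.2 = 0.1286
3: (7 − 12)²/12 = 25/12 = 2.0833
4: (20 − 12)²/12 = 64/12 = 5.3333
5: (9 − 9.6)²/9.6 = 0.36/9.6 = 0.0375
6: (11 − 8)²/8 = 9/8 = 1.1250
Sum = 10.275

10.275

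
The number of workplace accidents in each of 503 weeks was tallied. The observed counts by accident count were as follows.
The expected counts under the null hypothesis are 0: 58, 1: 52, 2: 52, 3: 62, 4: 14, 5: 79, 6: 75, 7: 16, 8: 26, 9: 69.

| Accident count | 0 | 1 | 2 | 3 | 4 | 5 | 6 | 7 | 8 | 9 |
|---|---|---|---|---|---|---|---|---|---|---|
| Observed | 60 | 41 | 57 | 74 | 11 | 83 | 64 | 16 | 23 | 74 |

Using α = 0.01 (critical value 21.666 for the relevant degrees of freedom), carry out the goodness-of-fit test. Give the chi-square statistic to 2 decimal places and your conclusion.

8.37; do not reject

χ² = (60−58)²/58 + (41−52)²/52 + (57−52)²/52 + (74−62)²/62 + (11−14)²/14 + (83−79)²/79 + (64−75)²/75 + (16−16)²/16 + (23−26)²/26 + (74−69)²/69
   = 0.069 + 2.327 + 0.481 + 2.323 + 0.643 + 0.203 + 1.613 + 0.000 + 0.346 + 0.362
Sum = 8.37
df = 9. Since 8.37 < 21.666, we do not reject H₀.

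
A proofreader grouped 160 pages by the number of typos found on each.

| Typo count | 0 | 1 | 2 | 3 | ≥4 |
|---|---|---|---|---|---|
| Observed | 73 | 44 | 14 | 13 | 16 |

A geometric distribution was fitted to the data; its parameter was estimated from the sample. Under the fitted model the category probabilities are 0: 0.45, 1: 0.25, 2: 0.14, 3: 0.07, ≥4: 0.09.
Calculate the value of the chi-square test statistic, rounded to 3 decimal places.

Expected counts E_i = n·p_i: 160×0.45 = 72, 160×0.25 = 40, 160×0.14 = 22.4, 160×0.07 = 11.2, 160×0.09 = 14.4.
cat         O        E   (O−E)²/E
0          73       72     0.0139
1          44       40     0.4000
2          14     22.4     3.1500
3          13     11.2     0.2893
≥4         16     14.4     0.1778
Sum = 4.031

4.031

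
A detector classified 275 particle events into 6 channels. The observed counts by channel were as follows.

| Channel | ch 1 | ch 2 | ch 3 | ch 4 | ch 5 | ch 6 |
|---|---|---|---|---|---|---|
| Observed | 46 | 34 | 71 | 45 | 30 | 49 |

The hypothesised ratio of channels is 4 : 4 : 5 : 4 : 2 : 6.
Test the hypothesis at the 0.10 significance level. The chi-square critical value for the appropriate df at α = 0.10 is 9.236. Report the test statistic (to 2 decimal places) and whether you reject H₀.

Ratio total = 25. Expected counts: 275×4/25 = 44, 275×4/25 = 44, 275×5/25 = 55, 275×4/25 = 44, 275×2/25 = 22, 275×6/25 = 66.
χ² = (46−44)²/44 + (34−44)²/44 + (71−55)²/55 + (45−44)²/44 + (30−22)²/22 + (49−66)²/66
   = 0.091 + 2.273 + 4.655 + 0.023 + 2.909 + 4.379
Sum = 14.33
df = 5. Since 14.33 > 9.236, we reject H₀.

14.33; reject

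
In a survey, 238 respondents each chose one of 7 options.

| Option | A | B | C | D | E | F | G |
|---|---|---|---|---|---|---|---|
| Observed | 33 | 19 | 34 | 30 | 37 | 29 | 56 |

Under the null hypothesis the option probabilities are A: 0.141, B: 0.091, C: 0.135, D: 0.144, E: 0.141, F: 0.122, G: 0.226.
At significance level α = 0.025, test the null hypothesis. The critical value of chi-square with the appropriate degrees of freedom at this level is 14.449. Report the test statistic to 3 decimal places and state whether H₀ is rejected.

1.421; do not reject

Expected counts E_i = n·p_i: 238×0.141 = 33.558, 238×0.091 = 21.658, 238×0.135 = 32.13, 238×0.144 = 34.272, 238×0.141 = 33.558, 238×0.122 = 29.036, 238×0.226 = 53.788.
χ² = (33−33.558)²/33.558 + (19−21.658)²/21.658 + (34−32.13)²/32.13 + (30−34.272)²/34.272 + (37−33.558)²/33.558 + (29−29.036)²/29.036 + (56−53.788)²/53.788
   = 0.0093 + 0.3262 + 0.1088 + 0.5325 + 0.3530 + 0.0000 + 0.0910
Sum = 1.421
df = 6. Since 1.421 < 14.449, we do not reject H₀.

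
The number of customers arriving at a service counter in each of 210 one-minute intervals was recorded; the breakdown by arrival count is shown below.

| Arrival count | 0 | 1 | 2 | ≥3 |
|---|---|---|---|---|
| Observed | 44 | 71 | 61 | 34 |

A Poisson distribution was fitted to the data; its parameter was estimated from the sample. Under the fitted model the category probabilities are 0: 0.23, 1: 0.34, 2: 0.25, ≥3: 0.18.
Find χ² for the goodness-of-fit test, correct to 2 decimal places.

2.14

Expected counts E_i = n·p_i: 210×0.23 = 48.3, 210×0.34 = 71.4, 210×0.25 = 52.5, 210×0.18 = 37.8.
cat         O        E   (O−E)²/E
0          44     48.3      0.383
1          71     71.4      0.002
2          61     52.5      1.376
≥3         34     37.8      0.382
Sum = 2.14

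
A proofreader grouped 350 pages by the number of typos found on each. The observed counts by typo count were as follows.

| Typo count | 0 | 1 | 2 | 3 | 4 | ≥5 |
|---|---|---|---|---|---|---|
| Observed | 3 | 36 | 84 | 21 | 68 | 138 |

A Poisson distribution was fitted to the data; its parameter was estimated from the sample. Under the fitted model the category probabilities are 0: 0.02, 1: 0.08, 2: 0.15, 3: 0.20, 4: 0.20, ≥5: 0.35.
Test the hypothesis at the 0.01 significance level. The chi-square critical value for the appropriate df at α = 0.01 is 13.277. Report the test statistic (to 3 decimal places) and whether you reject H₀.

Expected counts E_i = n·p_i: 350×0.02 = 7, 350×0.08 = 28, 350×0.15 = 52.5, 350×0.20 = 70, 350×0.20 = 70, 350×0.35 = 122.5.
χ² = (3−7)²/7 + (36−28)²/28 + (84−52.5)²/52.5 + (21−70)²/70 + (68−70)²/70 + (138−122.5)²/122.5
   = 2.2857 + 2.2857 + 18.9000 + 34.3000 + 0.0571 + 1.9612
Sum = 59.790
df = 4. Since 59.790 > 13.277, we reject H₀.

59.790; reject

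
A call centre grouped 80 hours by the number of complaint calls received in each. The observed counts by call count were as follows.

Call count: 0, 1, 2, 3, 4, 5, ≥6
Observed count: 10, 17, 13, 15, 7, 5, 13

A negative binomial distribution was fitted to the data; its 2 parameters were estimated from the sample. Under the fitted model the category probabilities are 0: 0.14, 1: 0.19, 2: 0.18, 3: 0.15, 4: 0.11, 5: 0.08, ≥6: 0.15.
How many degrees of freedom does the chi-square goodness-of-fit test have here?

There are k = 7 categories and 2 parameters estimated from the data, so df = 7 − 1 − 2 = 4.

4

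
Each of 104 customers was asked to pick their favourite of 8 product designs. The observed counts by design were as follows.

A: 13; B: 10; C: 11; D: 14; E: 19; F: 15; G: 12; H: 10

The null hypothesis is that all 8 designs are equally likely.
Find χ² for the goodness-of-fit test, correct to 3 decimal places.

4.923

Under H₀ each category has probability 1/8, so each expected count is 104/8 = 13.
cat         O        E   (O−E)²/E
A          13       13     0.0000
B          10       13     0.6923
C          11       13     0.3077
D          14       13     0.0769
E          19       13     2.7692
F          15       13     0.3077
G          12       13     0.0769
H          10       13     0.6923
Sum = 4.923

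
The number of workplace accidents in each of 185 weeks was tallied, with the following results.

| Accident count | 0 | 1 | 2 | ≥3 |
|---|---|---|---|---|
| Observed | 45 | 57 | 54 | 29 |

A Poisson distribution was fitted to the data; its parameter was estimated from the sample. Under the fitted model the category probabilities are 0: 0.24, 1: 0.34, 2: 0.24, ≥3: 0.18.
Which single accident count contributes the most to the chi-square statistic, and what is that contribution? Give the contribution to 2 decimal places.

2, 2.08

Expected counts E_i = n·p_i: 185×0.24 = 44.4, 185×0.34 = 62.9, 185×0.24 = 44.4, 185×0.18 = 33.3.
cat         O        E   (O−E)²/E
0          45     44.4      0.008
1          57     62.9      0.553
2          54     44.4      2.076
≥3         29     33.3      0.555
The largest term is for 2: 2.08.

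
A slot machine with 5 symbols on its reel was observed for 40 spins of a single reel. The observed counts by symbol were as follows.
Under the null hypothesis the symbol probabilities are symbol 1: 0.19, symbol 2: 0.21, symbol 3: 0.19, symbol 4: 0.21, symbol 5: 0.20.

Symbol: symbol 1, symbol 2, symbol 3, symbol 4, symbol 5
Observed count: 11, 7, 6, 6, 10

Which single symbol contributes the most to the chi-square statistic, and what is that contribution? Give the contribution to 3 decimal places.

Expected counts E_i = n·p_i: 40×0.19 = 7.6, 40×0.21 = 8.4, 40×0.19 = 7.6, 40×0.21 = 8.4, 40×0.20 = 8.
symbol 1: (11 − 7.6)²/7.6 = 11.56/7.6 = 1.5211
symbol 2: (7 − 8.4)²/8.4 = 1.96/8.4 = 0.2333
symbol 3: (6 − 7.6)²/7.6 = 2.56/7.6 = 0.3368
symbol 4: (6 − 8.4)²/8.4 = 5.76/8.4 = 0.6857
symbol 5: (10 − 8)²/8 = 4/8 = 0.5000
The largest term is for symbol 1: 1.521.

symbol 1, 1.521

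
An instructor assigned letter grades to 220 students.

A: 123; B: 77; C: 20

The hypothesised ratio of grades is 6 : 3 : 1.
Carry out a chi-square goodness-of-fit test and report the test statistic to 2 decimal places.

Ratio total = 10. Expected counts: 220×6/10 = 132, 220×3/10 = 66, 220×1/10 = 22.
χ² = (123−132)²/132 + (77−66)²/66 + (20−22)²/22
   = 0.614 + 1.833 + 0.182
Sum = 2.63

2.63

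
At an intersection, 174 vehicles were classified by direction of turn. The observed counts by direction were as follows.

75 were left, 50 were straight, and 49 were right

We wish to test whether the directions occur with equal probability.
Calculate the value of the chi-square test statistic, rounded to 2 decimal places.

7.48

Under H₀ each category has probability 1/3, so each expected count is 174/3 = 58.
cat           O        E   (O−E)²/E
left         75       58      4.983
straight     50       58      1.103
right        49       58      1.397
Sum = 7.48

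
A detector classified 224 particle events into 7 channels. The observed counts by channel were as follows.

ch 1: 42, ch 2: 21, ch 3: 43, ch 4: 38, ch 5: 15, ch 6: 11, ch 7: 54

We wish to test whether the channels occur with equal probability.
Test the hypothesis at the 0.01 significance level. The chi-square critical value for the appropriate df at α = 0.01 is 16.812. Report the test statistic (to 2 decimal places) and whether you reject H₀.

49.75; reject

Under H₀ each category has probability 1/7, so each expected count is 224/7 = 32.
χ² = (42−32)²/32 + (21−32)²/32 + (43−32)²/32 + (38−32)²/32 + (15−32)²/32 + (11−32)²/32 + (54−32)²/32
   = 3.125 + 3.781 + 3.781 + 1.125 + 9.031 + 13.781 + 15.125
Sum = 49.75
df = 6. Since 49.75 > 16.812, we reject H₀.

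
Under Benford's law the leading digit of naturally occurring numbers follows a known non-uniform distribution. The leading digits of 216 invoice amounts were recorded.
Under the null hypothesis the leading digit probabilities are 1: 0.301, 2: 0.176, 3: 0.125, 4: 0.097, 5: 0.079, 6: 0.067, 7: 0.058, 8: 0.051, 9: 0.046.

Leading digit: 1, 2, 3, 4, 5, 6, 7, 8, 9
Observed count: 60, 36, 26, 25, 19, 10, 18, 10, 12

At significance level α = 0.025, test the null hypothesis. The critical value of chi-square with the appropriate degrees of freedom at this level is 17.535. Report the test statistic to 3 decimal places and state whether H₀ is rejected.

5.827; do not reject

Expected counts E_i = n·p_i: 216×0.301 = 65.016, 216×0.176 = 38.016, 216×0.125 = 27, 216×0.097 = 20.952, 216×0.079 = 17.064, 216×0.067 = 14.472, 216×0.058 = 12.528, 216×0.051 = 11.016, 216×0.046 = 9.936.
χ² = (60−65.016)²/65.016 + (36−38.016)²/38.016 + (26−27)²/27 + (25−20.952)²/20.952 + (19−17.064)²/17.064 + (10−14.472)²/14.472 + (18−12.528)²/12.528 + (10−11.016)²/11.016 + (12−9.936)²/9.936
   = 0.3870 + 0.1069 + 0.0370 + 0.7821 + 0.2196 + 1.3819 + 2.3901 + 0.0937 + 0.4288
Sum = 5.827
df = 8. Since 5.827 < 17.535, we do not reject H₀.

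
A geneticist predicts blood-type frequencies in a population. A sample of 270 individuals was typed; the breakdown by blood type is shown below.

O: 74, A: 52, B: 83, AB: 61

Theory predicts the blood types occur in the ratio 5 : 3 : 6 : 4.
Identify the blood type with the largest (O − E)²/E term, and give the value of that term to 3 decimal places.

Ratio total = 18. Expected counts: 270×5/18 = 75, 270×3/18 = 45, 270×6/18 = 90, 270×4/18 = 60.
cat         O        E   (O−E)²/E
O          74       75     0.0133
A          52       45     1.0889
B          83       90     0.5444
AB         61       60     0.0167
The largest term is for A: 1.089.

A, 1.089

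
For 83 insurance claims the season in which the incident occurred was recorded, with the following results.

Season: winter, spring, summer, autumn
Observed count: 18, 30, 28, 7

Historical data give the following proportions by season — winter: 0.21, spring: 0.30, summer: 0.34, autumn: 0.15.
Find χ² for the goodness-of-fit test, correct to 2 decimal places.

Expected counts E_i = n·p_i: 83×0.21 = 17.43, 83×0.30 = 24.9, 83×0.34 = 28.22, 83×0.15 = 12.45.
cat         O        E   (O−E)²/E
winter     18    17.43      0.019
spring     30     24.9      1.045
summer     28    28.22      0.002
autumn      7    12.45      2.386
Sum = 3.45

3.45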